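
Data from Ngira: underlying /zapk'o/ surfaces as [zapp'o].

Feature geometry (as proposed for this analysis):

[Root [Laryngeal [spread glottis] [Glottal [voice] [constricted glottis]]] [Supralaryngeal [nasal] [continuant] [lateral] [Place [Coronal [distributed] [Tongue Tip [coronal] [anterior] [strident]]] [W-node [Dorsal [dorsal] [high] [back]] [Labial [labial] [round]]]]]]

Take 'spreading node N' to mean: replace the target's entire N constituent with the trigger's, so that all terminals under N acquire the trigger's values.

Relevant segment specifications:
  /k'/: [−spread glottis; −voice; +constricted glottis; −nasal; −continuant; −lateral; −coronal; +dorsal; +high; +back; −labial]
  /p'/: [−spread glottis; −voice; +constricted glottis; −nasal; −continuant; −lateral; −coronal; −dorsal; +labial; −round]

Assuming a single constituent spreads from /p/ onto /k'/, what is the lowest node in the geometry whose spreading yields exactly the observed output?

W-node

/k'/ and [p'] differ in [labial], [round], [dorsal], [high], [back]; every other specified feature is identical.
These terminals are all dominated by W-node, and no proper subconstituent of W-node covers them all; W-node is their lowest common ancestor.
If W-node spreads, every terminal under it takes /p/'s value, producing [p'] as observed.
[constricted glottis], a feature on which the two segments disagree outside W-node, is unchanged — nothing dominating it spread, and W-node is the minimal sufficient constituent.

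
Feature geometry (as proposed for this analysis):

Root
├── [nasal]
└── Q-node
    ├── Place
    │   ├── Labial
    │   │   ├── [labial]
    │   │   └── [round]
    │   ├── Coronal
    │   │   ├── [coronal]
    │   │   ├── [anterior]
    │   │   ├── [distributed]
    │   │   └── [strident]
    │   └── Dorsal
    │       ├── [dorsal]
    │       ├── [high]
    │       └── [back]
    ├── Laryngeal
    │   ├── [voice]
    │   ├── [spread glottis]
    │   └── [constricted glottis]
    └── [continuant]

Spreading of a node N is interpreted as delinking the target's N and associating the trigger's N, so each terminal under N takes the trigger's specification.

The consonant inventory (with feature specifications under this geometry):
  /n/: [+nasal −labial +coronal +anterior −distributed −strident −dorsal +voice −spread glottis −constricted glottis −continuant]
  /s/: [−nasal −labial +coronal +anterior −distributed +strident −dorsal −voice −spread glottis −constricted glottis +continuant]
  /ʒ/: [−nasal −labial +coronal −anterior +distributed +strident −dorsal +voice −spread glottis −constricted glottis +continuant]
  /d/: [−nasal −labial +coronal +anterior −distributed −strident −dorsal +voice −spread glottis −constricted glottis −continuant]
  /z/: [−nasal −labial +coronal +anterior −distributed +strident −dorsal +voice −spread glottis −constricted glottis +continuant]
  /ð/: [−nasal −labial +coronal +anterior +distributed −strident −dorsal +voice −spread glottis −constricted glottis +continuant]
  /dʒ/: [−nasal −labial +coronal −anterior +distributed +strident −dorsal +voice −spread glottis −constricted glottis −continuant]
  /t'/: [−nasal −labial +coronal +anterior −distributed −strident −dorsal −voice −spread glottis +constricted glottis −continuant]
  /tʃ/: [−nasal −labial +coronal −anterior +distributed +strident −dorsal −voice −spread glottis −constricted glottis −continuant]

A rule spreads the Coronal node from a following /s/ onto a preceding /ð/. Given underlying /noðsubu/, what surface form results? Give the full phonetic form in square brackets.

[nozsubu]

Terminals under Coronal in this geometry: [coronal], [anterior], [distributed], [strident].
After delinking /ð/'s Coronal and linking /s/'s, the affected terminals become [+coronal], [+anterior], [−distributed], [+strident]; [nasal], [labial], [dorsal], … (outside Coronal) are retained from /ð/.
The resulting bundle matches /z/ in the inventory; substituting it for /ð/ gives [nozsubu].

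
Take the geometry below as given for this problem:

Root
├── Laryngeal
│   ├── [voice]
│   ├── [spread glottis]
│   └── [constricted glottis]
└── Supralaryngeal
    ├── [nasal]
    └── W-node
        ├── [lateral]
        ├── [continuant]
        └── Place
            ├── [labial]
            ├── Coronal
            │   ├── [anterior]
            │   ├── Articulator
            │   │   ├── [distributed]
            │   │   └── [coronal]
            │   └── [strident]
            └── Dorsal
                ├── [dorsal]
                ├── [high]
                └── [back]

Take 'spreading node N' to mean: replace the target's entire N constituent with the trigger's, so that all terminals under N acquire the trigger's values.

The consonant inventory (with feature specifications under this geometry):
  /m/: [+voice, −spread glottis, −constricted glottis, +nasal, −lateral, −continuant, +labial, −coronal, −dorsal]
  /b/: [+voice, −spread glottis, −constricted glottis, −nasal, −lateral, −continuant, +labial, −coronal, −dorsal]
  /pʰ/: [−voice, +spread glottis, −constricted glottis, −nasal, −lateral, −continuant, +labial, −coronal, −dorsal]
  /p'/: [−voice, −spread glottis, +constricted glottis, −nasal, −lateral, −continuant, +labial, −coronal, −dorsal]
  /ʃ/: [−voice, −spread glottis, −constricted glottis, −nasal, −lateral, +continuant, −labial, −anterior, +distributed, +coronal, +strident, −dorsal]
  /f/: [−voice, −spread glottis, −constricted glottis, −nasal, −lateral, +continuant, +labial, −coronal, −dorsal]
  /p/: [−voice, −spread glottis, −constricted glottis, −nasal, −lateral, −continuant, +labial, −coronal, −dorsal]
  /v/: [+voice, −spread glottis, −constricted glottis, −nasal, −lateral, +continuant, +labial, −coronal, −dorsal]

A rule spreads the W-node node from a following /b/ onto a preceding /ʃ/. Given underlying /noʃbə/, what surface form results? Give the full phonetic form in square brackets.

W-node immediately or transitively dominates [lateral], [continuant], [labial], [anterior], [distributed], [coronal], [strident], [dorsal], [high], [back].
Spreading W-node from /b/ onto /ʃ/ replaces those values with /b/'s: [−lateral], [−continuant], [+labial], [−coronal], [−dorsal]. Features outside W-node ([voice], [spread glottis], [constricted glottis], …) stay as in /ʃ/.
Among the inventory, only /p/ has exactly this specification, giving the surface form [nopbə].

[nopbə]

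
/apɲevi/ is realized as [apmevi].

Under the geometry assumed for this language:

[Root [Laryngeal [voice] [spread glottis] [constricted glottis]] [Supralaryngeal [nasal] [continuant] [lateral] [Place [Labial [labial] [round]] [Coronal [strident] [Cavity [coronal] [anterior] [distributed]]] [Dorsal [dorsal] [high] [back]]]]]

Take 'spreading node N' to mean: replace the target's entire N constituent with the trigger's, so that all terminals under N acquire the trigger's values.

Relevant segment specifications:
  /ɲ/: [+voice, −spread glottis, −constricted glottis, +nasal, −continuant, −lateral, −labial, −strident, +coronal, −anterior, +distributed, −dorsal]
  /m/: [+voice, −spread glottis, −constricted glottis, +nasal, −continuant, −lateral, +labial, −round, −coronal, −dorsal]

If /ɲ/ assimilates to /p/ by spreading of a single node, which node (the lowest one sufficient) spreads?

Place

/ɲ/ and [m] differ in [labial], [round], [coronal], [anterior], [distributed], [strident]; every other specified feature is identical.
Tracing each changed feature up the tree, the paths first meet at Place; any lower node misses at least one of them.
Delinking /ɲ/'s Place and associating /p/'s Place gives precisely the feature bundle of [m].
Had Supralaryngeal or a higher node spread, [nasal] would have taken /p/'s value; it stays as in /ɲ/, confirming the spreading constituent is exactly Place.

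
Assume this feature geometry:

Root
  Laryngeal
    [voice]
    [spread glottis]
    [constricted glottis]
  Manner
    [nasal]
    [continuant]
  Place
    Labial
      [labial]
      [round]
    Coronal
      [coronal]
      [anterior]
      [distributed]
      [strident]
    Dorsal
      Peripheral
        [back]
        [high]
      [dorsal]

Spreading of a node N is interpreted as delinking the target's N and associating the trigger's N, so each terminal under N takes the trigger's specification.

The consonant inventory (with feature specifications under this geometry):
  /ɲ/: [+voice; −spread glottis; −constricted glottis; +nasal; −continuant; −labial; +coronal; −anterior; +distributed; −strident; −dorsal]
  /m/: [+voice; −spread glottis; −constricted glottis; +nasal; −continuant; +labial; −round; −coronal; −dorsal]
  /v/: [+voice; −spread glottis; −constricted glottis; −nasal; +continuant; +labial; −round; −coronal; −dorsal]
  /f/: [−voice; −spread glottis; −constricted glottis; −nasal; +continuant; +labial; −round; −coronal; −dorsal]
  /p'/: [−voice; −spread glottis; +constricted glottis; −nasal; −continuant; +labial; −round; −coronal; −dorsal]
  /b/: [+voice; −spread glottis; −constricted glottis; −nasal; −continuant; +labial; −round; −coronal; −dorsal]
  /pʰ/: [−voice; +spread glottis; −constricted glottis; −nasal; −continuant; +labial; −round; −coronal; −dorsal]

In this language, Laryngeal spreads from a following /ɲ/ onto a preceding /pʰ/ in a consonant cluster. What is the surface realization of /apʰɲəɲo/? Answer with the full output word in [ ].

[abɲəɲo]

Terminals under Laryngeal in this geometry: [voice], [spread glottis], [constricted glottis].
Spreading Laryngeal from /ɲ/ onto /pʰ/ replaces those values with /ɲ/'s: [+voice], [−spread glottis], [−constricted glottis]. Features outside Laryngeal ([nasal], [continuant], [labial], …) stay as in /pʰ/.
The resulting bundle matches /b/ in the inventory; substituting it for /pʰ/ gives [abɲəɲo].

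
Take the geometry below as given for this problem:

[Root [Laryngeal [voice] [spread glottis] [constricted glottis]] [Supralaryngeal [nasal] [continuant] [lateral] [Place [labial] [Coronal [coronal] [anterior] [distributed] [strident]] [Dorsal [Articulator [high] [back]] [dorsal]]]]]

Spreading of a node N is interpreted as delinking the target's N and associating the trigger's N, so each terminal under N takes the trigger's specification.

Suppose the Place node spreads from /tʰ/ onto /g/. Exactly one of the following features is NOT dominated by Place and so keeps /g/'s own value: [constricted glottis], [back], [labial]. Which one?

[constricted glottis]

Place dominates exactly [labial], [coronal], [anterior], [distributed], [strident], [high], [back], [dorsal].
[back], [labial] all lie under Place, so they are overwritten when Place spreads.
But [constricted glottis] is a dependent of Laryngeal, outside Place; it is therefore untouched by the spreading.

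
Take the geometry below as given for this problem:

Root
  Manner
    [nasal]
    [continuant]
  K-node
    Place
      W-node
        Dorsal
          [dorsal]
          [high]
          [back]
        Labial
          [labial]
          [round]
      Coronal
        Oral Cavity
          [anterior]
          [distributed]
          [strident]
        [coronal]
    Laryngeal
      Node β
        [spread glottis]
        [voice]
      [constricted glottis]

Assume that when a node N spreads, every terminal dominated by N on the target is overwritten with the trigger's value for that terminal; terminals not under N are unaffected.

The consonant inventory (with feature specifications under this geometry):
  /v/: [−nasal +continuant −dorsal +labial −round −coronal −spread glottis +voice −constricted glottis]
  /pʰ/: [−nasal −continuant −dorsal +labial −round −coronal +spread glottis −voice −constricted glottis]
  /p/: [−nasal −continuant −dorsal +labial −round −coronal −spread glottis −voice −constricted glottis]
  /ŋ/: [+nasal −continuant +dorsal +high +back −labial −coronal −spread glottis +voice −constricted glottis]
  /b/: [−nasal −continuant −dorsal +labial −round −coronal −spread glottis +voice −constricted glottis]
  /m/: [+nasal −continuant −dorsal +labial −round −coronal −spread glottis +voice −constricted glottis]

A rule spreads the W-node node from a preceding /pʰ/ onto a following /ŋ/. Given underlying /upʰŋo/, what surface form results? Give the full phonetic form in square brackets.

The W-node node dominates the terminals [dorsal], [high], [back], [labial], [round].
The target acquires /pʰ/'s values for everything under W-node — [−dorsal], [+labial], [−round] — while keeping its own [nasal], [continuant], [coronal], ….
Among the inventory, only /m/ has exactly this specification, giving the surface form [upʰmo].

[upʰmo]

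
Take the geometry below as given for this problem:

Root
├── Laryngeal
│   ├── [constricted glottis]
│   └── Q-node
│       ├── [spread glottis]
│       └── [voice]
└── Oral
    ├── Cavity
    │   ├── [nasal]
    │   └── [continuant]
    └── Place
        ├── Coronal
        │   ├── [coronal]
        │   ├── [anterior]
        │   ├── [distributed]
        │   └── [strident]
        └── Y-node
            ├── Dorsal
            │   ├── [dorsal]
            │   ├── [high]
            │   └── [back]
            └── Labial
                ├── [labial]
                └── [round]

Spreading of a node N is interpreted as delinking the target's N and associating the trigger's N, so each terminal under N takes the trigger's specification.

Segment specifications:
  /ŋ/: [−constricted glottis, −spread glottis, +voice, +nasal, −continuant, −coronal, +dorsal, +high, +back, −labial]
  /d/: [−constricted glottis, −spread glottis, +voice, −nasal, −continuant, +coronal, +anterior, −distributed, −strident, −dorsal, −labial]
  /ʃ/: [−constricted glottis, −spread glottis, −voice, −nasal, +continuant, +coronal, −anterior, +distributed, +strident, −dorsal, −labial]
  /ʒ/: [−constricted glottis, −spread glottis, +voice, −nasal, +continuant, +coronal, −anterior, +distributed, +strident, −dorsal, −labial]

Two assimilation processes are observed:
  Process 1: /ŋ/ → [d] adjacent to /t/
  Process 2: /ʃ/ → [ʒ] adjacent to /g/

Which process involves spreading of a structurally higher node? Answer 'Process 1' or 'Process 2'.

In Process 1, [nasal], [coronal], [anterior], [distributed], [strident], [dorsal], [high], [back] change, so the minimal spreading node is Oral at depth 1.
In Process 2, [voice] changes, so the minimal spreading node is [voice] at depth 3.
Oral (depth 1) sits above [voice] (depth 3), making Process 1 the one with the higher spreading node.

Process 1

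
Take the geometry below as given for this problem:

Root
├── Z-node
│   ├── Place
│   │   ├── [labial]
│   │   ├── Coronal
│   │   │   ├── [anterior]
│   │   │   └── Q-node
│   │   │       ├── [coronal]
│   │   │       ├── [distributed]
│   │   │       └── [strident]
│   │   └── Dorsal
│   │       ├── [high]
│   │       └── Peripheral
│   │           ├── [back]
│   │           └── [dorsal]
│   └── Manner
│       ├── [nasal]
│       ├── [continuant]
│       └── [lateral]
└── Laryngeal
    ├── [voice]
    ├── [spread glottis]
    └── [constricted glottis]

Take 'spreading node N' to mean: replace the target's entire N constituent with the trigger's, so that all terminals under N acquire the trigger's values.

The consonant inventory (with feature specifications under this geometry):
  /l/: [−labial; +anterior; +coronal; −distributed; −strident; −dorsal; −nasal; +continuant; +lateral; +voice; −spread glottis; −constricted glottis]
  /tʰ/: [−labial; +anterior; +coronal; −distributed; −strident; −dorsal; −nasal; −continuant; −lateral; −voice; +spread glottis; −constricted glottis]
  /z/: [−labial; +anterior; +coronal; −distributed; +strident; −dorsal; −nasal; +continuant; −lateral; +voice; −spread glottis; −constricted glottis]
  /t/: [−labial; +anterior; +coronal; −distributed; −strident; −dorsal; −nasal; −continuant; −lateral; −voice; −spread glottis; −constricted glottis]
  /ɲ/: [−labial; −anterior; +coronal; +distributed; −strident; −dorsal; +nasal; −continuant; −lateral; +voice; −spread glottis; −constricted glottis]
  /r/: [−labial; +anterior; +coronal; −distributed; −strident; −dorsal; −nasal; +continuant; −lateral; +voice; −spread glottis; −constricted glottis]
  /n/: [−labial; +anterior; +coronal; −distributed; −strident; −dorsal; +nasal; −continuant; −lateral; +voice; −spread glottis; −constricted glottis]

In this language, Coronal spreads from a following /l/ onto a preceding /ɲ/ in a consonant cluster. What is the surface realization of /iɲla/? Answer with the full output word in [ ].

[inla]

Terminals under Coronal in this geometry: [anterior], [coronal], [distributed], [strident].
Spreading Coronal from /l/ onto /ɲ/ replaces those values with /l/'s: [+anterior], [+coronal], [−distributed], [−strident]. Features outside Coronal ([labial], [dorsal], [nasal], …) stay as in /ɲ/.
This feature bundle is that of [n], so /iɲla/ surfaces as [inla].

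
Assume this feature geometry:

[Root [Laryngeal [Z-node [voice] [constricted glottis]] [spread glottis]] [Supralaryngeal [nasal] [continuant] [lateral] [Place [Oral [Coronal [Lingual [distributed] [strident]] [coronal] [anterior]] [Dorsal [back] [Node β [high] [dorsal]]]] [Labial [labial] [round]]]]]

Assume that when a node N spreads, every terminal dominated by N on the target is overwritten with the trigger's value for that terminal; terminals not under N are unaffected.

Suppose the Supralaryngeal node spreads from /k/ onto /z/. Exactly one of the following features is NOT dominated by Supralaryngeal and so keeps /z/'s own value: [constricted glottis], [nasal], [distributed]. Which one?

Under this geometry, Supralaryngeal contains [nasal], [continuant], [lateral], [distributed], [strident], [coronal], [anterior], [back], [high], [dorsal], [labial], [round].
Spreading Supralaryngeal replaces [distributed], [nasal] with the trigger's values, since each sits inside the Supralaryngeal constituent.
[constricted glottis] is not within the Supralaryngeal subtree (it hangs from Z-node), so /z/'s [constricted glottis] value survives.

[constricted glottis]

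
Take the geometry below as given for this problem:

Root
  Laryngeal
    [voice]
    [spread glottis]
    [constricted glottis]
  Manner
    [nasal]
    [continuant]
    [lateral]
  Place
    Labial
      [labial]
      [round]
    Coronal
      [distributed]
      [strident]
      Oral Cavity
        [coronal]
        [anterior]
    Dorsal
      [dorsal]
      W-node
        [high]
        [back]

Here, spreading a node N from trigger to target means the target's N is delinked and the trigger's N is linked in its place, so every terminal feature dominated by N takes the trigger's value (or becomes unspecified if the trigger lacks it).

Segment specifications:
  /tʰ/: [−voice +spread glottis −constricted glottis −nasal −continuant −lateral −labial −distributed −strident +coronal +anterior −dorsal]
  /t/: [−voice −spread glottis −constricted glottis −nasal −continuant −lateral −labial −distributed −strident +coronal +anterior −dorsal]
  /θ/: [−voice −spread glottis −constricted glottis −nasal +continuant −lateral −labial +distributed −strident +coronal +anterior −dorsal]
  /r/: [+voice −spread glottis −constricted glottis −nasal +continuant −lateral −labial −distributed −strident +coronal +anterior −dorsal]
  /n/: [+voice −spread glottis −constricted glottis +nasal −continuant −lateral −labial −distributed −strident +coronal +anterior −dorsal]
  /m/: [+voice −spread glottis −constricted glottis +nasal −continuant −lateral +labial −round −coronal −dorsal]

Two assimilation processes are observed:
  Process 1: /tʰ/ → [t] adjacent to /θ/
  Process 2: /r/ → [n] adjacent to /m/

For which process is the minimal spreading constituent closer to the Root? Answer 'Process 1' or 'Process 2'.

Process 1 alters [spread glottis]; the lowest dominating node is [spread glottis] (depth 2 from Root).
Process 2 alters [nasal], [continuant]; the lowest common ancestor is Manner (depth 1 from Root).
Manner (depth 1) sits above [spread glottis] (depth 2), making Process 2 the one with the higher spreading node.

Process 2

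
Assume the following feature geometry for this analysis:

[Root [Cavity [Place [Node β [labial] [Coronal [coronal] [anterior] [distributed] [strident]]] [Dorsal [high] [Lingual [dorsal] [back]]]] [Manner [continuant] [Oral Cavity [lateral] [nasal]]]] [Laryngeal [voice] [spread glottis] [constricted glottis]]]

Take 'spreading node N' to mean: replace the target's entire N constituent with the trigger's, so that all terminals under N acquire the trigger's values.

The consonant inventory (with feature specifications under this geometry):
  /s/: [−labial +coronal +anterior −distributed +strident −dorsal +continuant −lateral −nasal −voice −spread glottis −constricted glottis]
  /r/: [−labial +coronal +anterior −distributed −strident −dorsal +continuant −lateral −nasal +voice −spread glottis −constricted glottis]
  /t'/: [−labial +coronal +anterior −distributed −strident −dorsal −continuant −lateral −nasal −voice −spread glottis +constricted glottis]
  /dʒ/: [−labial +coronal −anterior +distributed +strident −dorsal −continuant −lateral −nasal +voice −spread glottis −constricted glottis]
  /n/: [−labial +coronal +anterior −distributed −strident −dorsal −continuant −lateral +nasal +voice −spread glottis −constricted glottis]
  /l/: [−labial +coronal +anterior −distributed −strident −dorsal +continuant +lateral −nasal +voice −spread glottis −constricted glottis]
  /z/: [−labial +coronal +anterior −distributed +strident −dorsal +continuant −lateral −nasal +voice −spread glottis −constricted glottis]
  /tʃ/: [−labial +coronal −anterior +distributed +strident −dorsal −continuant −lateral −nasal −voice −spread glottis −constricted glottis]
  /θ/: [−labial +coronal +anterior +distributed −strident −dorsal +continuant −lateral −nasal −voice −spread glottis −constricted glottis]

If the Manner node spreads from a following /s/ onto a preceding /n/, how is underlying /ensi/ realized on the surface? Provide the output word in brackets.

[ersi]

Terminals under Manner in this geometry: [continuant], [lateral], [nasal].
Spreading Manner from /s/ onto /n/ replaces those values with /s/'s: [+continuant], [−lateral], [−nasal]. Features outside Manner ([labial], [coronal], [anterior], …) stay as in /n/.
The resulting bundle matches /r/ in the inventory; substituting it for /n/ gives [ersi].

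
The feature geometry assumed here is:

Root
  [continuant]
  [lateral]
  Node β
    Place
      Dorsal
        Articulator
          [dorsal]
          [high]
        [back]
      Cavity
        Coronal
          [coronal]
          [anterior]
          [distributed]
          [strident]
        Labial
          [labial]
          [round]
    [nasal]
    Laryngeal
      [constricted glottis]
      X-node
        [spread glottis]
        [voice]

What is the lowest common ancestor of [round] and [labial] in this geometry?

[round]: Root ▹ Node β ▹ Place ▹ Cavity ▹ Labial ▹ [round].
[labial]: Root ▹ Node β ▹ Place ▹ Cavity ▹ Labial ▹ [labial].
Labial is the lowest common ancestor — every listed feature sits under it, and no single subconstituent of Labial covers them all.

Labial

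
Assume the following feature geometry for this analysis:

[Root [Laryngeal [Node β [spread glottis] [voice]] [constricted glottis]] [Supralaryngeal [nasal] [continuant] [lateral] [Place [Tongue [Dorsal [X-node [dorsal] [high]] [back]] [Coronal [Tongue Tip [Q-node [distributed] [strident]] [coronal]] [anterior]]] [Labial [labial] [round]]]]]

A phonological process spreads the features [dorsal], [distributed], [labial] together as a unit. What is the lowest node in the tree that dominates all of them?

[dorsal]: Root → Supralaryngeal → Place → Tongue → Dorsal → X-node → [dorsal].
[distributed]: Root → Supralaryngeal → Place → Tongue → Coronal → Tongue Tip → Q-node → [distributed].
[labial]: Root → Supralaryngeal → Place → Labial → [labial].
These paths first converge at Place; no daughter of Place dominates all 3 features, so Place is the minimal constituent.

Place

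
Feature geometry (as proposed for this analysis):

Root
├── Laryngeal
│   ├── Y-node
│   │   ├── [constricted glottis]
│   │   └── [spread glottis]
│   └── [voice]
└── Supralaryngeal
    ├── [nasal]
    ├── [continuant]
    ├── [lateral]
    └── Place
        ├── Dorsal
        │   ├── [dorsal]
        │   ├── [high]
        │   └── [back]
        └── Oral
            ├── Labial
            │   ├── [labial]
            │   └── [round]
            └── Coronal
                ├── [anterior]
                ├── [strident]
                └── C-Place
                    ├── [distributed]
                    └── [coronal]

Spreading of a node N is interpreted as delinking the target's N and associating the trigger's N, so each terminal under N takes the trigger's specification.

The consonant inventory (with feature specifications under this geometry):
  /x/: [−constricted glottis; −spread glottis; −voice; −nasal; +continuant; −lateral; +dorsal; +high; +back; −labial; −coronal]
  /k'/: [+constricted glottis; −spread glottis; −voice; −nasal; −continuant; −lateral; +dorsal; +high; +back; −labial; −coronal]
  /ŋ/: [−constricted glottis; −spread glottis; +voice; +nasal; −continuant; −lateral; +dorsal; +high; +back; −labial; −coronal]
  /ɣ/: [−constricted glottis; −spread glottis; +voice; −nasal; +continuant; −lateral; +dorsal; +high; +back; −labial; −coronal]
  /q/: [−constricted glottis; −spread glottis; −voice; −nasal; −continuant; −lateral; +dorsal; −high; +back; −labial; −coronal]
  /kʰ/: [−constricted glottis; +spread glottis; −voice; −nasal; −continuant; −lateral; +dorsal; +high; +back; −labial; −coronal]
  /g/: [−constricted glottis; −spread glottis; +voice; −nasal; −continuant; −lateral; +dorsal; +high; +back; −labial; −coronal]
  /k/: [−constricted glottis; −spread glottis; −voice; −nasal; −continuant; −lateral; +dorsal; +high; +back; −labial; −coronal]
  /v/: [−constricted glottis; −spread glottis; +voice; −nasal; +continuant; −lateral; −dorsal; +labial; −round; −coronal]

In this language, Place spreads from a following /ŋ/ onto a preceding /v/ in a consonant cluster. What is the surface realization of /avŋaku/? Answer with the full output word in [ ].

Terminals under Place in this geometry: [dorsal], [high], [back], [labial], [round], [anterior], [strident], [distributed], [coronal].
After delinking /v/'s Place and linking /ŋ/'s, the affected terminals become [+dorsal], [+high], [+back], [−labial], [−coronal]; [constricted glottis], [spread glottis], [voice], … (outside Place) are retained from /v/.
The resulting bundle matches /ɣ/ in the inventory; substituting it for /v/ gives [aɣŋaku].

[aɣŋaku]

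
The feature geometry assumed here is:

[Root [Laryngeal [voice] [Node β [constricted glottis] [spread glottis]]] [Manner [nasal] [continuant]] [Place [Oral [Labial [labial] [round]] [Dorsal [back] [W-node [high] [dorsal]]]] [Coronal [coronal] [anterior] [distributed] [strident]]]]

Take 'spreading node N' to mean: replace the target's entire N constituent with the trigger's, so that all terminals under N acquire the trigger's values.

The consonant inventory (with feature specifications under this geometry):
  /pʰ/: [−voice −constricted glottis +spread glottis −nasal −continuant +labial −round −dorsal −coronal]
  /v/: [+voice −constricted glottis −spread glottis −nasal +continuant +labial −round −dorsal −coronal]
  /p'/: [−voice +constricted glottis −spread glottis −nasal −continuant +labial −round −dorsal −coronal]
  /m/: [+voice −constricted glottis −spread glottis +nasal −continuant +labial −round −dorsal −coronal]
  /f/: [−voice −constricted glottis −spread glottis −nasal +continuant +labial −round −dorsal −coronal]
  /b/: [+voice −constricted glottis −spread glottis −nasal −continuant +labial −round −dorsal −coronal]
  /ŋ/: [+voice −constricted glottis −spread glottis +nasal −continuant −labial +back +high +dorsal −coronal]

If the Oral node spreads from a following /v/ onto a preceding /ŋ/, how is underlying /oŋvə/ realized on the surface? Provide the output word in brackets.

[omvə]

Oral immediately or transitively dominates [labial], [round], [back], [high], [dorsal].
Spreading Oral from /v/ onto /ŋ/ replaces those values with /v/'s: [+labial], [−round], [−dorsal]. Features outside Oral ([voice], [constricted glottis], [spread glottis], …) stay as in /ŋ/.
The resulting bundle matches /m/ in the inventory; substituting it for /ŋ/ gives [omvə].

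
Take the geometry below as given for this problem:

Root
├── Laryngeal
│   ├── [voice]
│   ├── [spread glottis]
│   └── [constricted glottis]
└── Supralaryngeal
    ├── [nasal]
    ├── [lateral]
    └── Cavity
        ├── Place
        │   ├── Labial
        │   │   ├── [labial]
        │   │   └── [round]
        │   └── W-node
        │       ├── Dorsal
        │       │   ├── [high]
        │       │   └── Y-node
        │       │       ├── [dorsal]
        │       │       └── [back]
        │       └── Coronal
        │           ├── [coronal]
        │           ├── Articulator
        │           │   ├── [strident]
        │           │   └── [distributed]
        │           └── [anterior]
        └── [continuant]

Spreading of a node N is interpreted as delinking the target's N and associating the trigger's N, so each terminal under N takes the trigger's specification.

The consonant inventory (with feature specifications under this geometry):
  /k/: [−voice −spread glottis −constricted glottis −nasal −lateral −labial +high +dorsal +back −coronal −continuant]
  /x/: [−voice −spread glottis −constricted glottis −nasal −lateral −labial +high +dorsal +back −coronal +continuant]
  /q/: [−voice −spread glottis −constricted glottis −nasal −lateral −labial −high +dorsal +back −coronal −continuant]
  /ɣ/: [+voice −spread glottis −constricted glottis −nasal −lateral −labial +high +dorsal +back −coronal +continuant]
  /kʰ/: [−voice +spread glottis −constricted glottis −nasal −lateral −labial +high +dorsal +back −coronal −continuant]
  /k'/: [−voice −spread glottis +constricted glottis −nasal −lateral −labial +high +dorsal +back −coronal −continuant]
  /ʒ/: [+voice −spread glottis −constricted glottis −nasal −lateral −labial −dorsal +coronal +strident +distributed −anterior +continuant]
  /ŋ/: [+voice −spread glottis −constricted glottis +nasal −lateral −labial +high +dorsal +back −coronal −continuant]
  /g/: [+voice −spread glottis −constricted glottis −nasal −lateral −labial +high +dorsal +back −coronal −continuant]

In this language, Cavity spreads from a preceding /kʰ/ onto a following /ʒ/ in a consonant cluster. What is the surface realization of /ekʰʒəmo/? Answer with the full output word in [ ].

[ekʰgəmo]

Cavity immediately or transitively dominates [labial], [round], [high], [dorsal], [back], [coronal], [strident], [distributed], [anterior], [continuant].
Spreading Cavity from /kʰ/ onto /ʒ/ replaces those values with /kʰ/'s: [−labial], [+high], [+dorsal], [+back], [−coronal], [−continuant]. Features outside Cavity ([voice], [spread glottis], [constricted glottis], …) stay as in /ʒ/.
Among the inventory, only /g/ has exactly this specification, giving the surface form [ekʰgəmo].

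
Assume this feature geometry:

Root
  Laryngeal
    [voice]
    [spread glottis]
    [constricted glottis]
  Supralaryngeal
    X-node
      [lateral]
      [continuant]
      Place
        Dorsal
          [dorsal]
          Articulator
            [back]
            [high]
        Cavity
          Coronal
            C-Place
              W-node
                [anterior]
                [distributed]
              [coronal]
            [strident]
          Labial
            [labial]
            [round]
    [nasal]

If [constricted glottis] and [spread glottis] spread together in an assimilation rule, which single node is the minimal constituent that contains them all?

[constricted glottis] lies under Laryngeal (below Laryngeal).
[spread glottis]: Root > Laryngeal > [spread glottis].
These paths first converge at Laryngeal; no daughter of Laryngeal dominates all 2 features, so Laryngeal is the minimal constituent.

Laryngeal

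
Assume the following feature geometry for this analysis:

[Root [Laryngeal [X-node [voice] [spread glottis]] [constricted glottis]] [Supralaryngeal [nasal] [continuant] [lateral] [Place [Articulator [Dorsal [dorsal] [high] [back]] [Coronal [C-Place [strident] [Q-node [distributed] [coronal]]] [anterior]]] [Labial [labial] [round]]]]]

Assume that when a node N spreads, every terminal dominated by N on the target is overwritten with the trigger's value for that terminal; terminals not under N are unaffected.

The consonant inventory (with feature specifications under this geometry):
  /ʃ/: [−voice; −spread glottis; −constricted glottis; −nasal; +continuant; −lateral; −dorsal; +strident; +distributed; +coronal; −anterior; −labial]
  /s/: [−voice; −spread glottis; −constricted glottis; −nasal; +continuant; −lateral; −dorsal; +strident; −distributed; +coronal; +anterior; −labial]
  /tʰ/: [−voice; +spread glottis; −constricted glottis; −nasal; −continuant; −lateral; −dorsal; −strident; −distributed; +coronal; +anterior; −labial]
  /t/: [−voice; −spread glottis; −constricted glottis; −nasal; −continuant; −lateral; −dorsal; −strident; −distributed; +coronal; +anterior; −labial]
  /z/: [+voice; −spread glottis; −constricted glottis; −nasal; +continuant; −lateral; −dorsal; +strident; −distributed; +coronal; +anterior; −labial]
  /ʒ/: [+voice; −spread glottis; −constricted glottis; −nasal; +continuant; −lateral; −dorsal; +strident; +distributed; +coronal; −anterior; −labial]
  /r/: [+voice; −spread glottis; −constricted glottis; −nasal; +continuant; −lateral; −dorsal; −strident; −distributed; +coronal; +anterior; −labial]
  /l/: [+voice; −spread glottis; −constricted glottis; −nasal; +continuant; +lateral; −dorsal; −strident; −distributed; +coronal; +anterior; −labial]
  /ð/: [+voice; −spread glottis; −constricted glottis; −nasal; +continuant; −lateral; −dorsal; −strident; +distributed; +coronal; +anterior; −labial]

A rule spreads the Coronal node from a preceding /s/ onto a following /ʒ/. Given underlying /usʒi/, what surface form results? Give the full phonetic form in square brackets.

Coronal immediately or transitively dominates [strident], [distributed], [coronal], [anterior].
Spreading Coronal from /s/ onto /ʒ/ replaces those values with /s/'s: [+strident], [−distributed], [+coronal], [+anterior]. Features outside Coronal ([voice], [spread glottis], [constricted glottis], …) stay as in /ʒ/.
Among the inventory, only /z/ has exactly this specification, giving the surface form [uszi].

[uszi]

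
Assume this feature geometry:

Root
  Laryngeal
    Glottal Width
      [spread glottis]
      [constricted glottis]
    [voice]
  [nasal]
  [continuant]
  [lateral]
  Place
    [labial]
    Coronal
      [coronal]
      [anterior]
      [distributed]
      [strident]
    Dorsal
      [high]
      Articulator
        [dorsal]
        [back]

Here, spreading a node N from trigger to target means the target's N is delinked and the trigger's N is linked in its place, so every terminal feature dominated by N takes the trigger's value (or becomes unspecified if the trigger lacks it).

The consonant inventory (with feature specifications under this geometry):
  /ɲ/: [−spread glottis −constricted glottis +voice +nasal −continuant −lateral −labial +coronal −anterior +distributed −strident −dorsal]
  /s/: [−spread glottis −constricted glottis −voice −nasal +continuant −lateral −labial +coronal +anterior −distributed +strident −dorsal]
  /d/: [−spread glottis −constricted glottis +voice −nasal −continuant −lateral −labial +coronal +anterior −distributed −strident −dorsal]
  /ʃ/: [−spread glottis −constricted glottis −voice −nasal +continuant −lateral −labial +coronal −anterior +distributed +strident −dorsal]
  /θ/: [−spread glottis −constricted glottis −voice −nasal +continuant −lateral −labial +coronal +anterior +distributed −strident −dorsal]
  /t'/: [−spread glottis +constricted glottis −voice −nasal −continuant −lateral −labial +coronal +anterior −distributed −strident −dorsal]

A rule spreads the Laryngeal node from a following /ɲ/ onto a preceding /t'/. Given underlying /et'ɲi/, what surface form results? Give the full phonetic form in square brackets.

[edɲi]

Laryngeal immediately or transitively dominates [spread glottis], [constricted glottis], [voice].
The target acquires /ɲ/'s values for everything under Laryngeal — [−spread glottis], [−constricted glottis], [+voice] — while keeping its own [nasal], [continuant], [lateral], ….
This feature bundle is that of [d], so /et'ɲi/ surfaces as [edɲi].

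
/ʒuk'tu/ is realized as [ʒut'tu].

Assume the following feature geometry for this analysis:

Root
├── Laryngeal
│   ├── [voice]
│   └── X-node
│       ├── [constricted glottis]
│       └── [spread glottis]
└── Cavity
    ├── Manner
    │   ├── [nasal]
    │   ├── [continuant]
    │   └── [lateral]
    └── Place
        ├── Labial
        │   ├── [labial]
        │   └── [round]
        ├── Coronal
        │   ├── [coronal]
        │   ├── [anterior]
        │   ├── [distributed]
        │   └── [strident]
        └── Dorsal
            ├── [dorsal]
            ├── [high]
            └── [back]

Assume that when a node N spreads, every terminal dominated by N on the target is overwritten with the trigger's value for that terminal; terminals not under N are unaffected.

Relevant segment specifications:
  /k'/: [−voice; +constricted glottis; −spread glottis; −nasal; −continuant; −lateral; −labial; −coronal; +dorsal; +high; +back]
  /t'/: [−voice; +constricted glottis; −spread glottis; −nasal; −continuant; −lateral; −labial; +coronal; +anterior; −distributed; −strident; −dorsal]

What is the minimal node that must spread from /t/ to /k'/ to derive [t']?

Place

Feature comparison: [coronal], [anterior], [distributed], [strident], [dorsal], [high], [back] differ between /k'/ and [t']; the remaining terminals match.
The smallest constituent containing every changed terminal is Place — each of its daughters lacks at least one of the affected features.
Spreading Place from /t/ overwrites each of those terminals with /t/'s values, yielding exactly [t'].
[constricted glottis], a feature on which the two segments disagree outside Place, is unchanged — nothing dominating it spread, and Place is the minimal sufficient constituent.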